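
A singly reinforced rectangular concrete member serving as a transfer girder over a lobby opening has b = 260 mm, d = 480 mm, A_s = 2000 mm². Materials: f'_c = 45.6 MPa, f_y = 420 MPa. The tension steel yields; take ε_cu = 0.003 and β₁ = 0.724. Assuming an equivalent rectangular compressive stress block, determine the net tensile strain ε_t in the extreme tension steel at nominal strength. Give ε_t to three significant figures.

ε_t ≈ 0.00951

a = A_s f_y/(0.85 f'_c b) = 83.35 mm.
β₁ = 0.724, so c = a/β₁ = 83.35/0.724 = 115.12 mm.
From the linear strain diagram with ε_cu = 0.003: ε_t = 0.003 (d − c)/c = 0.003 × (480 − 115.12)/115.12 = 0.00951.
Since ε_t ≥ 0.005, the section is tension-controlled.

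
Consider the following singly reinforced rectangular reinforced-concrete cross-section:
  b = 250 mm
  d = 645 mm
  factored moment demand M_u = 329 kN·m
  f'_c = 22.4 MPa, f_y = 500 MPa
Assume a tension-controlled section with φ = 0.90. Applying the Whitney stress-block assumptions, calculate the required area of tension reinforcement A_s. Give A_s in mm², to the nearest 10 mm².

M_n = M_u/φ = 329/0.90 = 365.556 kN·m.
With M_n = 0.85 f'_c a b (d − a/2), solve the quadratic for a:
a = d − √(d² − 2M_n/(0.85 f'_c b)) = 645 − √(645² − 2 × 365.556×10⁶/(0.85 × 22.4 × 250)) = 132.72 mm.
A_s = 0.85 f'_c a b / f_y = 0.85 × 22.4 × 132.72 × 250 / 500 = 1263.5 mm².

A_s ≈ 1260 mm²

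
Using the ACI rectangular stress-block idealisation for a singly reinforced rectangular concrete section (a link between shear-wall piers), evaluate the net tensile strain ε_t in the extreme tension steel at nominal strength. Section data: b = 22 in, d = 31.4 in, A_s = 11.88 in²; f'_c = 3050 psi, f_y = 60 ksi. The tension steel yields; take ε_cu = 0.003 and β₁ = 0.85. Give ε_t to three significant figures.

a = A_s f_y/(0.85 f'_c b) = 12.498 in.
β₁ = 0.85, so c = a/β₁ = 12.498/0.85 = 14.704 in.
From the linear strain diagram with ε_cu = 0.003: ε_t = 0.003 (d − c)/c = 0.003 × (31.4 − 14.704)/14.704 = 0.00341.
ε_t < 0.004 — the section is over-reinforced for flexure under ACI limits.

ε_t ≈ 0.00341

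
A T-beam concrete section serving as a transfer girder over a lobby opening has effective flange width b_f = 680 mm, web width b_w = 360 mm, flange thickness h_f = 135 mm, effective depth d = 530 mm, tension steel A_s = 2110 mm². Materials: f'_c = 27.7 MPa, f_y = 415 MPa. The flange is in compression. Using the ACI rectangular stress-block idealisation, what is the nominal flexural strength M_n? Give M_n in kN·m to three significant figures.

M_n ≈ 440 kN·m

Tension: T = A_s f_y = 2110 × 415 = 875650 N.
Try a within the flange: a = T/(0.85 f'_c b_f) = 875650/(0.85 × 27.7 × 680) = 54.69 mm.
Since a = 54.69 ≤ h_f = 135 mm, the stress block lies entirely in the flange; analyse as a rectangular beam of width b_f.
M_n = T(d − a/2) = 875650 × (530 − 27.345) = 440.15 × 10⁶ N·mm.
M_n = 440.15 kN·m.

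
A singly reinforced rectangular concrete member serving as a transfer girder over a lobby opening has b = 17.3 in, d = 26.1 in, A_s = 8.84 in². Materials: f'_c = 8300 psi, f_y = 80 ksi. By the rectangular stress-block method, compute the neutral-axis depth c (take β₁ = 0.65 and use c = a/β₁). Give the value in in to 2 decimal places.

T = A_s f_y = 8.84 × 80 = 707.2 kips.
a = T/(0.85 f'_c b) = 707.2/(0.85 × 8.3 × 17.3) = 5.7943 in.
With β₁ = 0.65, c = a/β₁ = 5.7943/0.65 = 8.91 in.

c ≈ 8.91 in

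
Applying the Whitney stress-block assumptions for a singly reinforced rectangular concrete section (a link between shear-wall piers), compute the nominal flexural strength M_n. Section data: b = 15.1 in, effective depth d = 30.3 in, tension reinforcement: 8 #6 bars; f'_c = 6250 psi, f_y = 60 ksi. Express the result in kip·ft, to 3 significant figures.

A_s = 8 × 0.44 = 3.52 in².
T = A_s f_y = 3.52 × 60 = 211.2 kips.
a = T/(0.85 f'_c b) = 211.2/(0.85 × 6.25 × 15.1) = 2.633 in.
M_n = T(d − a/2) = 211.2 × (30.3 − 1.3165) = 6121.3 kip·in = 6121.3/12 = 510.11 kip·ft.

M_n ≈ 510 kip·ft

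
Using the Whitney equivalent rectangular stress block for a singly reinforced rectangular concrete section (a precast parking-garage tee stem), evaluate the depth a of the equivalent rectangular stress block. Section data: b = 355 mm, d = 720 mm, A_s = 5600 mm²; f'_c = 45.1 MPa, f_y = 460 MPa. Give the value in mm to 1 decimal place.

T = A_s f_y = 5600 × 460 = 2576000 N = 2576 kN.
Setting C = 0.85 f'_c a b equal to T: a = 2576000/(0.85 × 45.1 × 355) = 189.3 mm.

a ≈ 189.3 mm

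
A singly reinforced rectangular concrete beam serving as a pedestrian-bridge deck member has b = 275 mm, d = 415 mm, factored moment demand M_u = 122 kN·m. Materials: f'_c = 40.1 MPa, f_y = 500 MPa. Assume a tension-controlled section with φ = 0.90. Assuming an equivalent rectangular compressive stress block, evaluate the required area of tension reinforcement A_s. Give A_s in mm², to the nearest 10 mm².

M_n = M_u/φ = 122/0.90 = 135.556 kN·m.
With M_n = 0.85 f'_c a b (d − a/2), solve the quadratic for a:
a = d − √(d² − 2M_n/(0.85 f'_c b)) = 415 − √(415² − 2 × 135.556×10⁶/(0.85 × 40.1 × 275)) = 36.45 mm.
A_s = 0.85 f'_c a b / f_y = 0.85 × 40.1 × 36.45 × 275 / 500 = 683.3 mm².

A_s ≈ 680 mm²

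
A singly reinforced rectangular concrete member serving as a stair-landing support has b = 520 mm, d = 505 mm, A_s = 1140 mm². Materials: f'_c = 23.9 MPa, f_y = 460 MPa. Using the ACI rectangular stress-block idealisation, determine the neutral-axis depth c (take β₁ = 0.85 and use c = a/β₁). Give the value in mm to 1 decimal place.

c ≈ 58.4 mm

T = A_s f_y = 1140 × 460 = 524400 N = 524.4 kN.
Setting C = 0.85 f'_c a b equal to T: a = 524400/(0.85 × 23.9 × 520) = 49.641 mm.
With β₁ = 0.85, c = a/β₁ = 49.641/0.85 = 58.4 mm.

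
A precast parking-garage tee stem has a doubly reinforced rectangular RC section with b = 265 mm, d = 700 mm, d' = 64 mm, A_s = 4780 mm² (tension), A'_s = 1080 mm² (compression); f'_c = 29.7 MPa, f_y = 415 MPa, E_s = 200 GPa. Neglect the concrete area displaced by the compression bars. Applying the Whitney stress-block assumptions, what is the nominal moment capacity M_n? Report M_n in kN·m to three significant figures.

Assume both tension and compression steel yield.
Net tension couple steel: A_s − A'_s = 3700 mm².
a = (A_s − A'_s) f_y / (0.85 f'_c b) = 1535500/(0.85 × 29.7 × 265) = 229.52 mm.
c = a/β₁ = 229.52/0.838 = 273.89 mm; ε'_s = 0.003(c − d')/c = 0.0023 ≥ f_y/E_s = 0.0021, so compression steel does yield.
M_n = (A_s − A'_s) f_y (d − a/2) + A'_s f_y (d − d') = [1535500 × (700 − 114.76) + 448200 × (700 − 64)] × 10⁻⁶ = 898.64 + 285.06 = 1183.70 kN·m.

M_n ≈ 1180 kN·m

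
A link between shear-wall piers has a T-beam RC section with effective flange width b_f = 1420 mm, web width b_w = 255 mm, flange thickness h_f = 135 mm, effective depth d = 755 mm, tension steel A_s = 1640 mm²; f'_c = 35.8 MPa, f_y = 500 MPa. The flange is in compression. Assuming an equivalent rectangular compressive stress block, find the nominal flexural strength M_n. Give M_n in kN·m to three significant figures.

Tension: T = A_s f_y = 1640 × 500 = 820000 N.
Try a within the flange: a = T/(0.85 f'_c b_f) = 820000/(0.85 × 35.8 × 1420) = 18.98 mm.
Since a = 18.98 ≤ h_f = 135 mm, the stress block lies entirely in the flange; analyse as a rectangular beam of width b_f.
M_n = T(d − a/2) = 820000 × (755 − 9.49) = 611.32 × 10⁶ N·mm.
M_n = 611.32 kN·m.

M_n ≈ 611 kN·m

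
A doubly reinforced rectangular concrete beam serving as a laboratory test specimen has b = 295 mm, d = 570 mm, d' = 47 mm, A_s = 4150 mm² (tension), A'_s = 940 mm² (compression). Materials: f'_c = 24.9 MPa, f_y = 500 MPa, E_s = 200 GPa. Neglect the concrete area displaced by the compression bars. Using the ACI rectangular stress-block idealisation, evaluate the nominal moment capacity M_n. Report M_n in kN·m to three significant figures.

Assume both tension and compression steel yield.
Net tension couple steel: A_s − A'_s = 3210 mm².
a = (A_s − A'_s) f_y / (0.85 f'_c b) = 1605000/(0.85 × 24.9 × 295) = 257.06 mm.
c = a/β₁ = 257.06/0.85 = 302.42 mm; ε'_s = 0.003(c − d')/c = 0.0025 ≥ f_y/E_s = 0.0025, so compression steel does yield.
M_n = (A_s − A'_s) f_y (d − a/2) + A'_s f_y (d − d') = [1605000 × (570 − 128.53) + 470000 × (570 − 47)] × 10⁻⁶ = 708.56 + 245.81 = 954.37 kN·m.

M_n ≈ 954 kN·m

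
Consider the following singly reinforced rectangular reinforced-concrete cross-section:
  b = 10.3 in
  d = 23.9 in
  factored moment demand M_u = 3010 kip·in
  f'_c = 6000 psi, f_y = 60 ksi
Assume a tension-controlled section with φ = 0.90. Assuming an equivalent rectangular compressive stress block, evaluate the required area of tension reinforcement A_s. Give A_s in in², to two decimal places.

A_s ≈ 2.48 in²

M_n = M_u/φ = 3010/0.90 = 3344.44 kip·in.
From M_n = 0.85 f'_c a b (d − a/2):
a = d − √(d² − 2M_n/(0.85 f'_c b)) = 23.9 − √(23.9² − 2 × 3344.44/(0.85 × 6 × 10.3)) = 2.832 in.
A_s = 0.85 f'_c a b / f_y = 0.85 × 6 × 2.832 × 10.3 / 60 = 2.479 in².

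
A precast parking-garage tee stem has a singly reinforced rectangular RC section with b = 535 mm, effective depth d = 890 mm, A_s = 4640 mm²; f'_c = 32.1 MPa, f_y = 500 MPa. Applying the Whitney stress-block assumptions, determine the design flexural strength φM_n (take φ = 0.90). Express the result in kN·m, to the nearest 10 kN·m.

T = A_s f_y = 4640 × 500 = 2320000 N = 2320 kN.
From C = T: a = T/(0.85 f'_c b) = 2320000/(0.85 × 32.1 × 535) = 158.93 mm.
M_n = T(d − a/2) = 2320 kN × (890 − 79.465) mm = 1880.44 kN·m.
φM_n = 0.90 × 1880.44 = 1692.40 kN·m.

φM_n ≈ 1690 kN·m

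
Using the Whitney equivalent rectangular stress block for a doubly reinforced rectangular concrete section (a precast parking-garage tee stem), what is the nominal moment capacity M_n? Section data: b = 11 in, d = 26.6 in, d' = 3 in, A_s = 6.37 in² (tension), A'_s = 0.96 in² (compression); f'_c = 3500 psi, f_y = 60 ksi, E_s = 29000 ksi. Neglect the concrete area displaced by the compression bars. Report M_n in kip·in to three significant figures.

M_n ≈ 8380 kip·in

Assume both steels yield.
a = (A_s − A'_s) f_y/(0.85 f'_c b) = (6.37 − 0.96) × 60/(0.85 × 3.5 × 11) = 9.919 in.
c = a/β₁ = 9.919/0.85 = 11.669 in; ε'_s = 0.003(c − d')/c = 0.0022 ≥ ε_y = 0.0021, so the compression steel yields.
M_n = (A_s − A'_s) f_y (d − a/2) + A'_s f_y (d − d') = 324.6 × (26.6 − 4.9595) + 57.6 × (26.6 − 3) = 7024.5 + 1359.4 = 8383.9 kip·in.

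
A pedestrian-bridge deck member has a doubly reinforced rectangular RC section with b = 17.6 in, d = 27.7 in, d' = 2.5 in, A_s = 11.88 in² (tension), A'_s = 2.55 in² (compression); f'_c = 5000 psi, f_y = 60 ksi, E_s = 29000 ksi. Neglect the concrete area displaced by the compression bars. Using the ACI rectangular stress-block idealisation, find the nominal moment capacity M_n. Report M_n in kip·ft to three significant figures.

M_n ≈ 1440 kip·ft

Assume both steels yield.
a = (A_s − A'_s) f_y/(0.85 f'_c b) = (11.88 − 2.55) × 60/(0.85 × 5 × 17.6) = 7.484 in.
c = a/β₁ = 7.484/0.8 = 9.355 in; ε'_s = 0.003(c − d')/c = 0.0022 ≥ ε_y = 0.0021, so the compression steel yields.
M_n = (A_s − A'_s) f_y (d − a/2) + A'_s f_y (d − d') = 559.8 × (27.7 − 3.742) + 153 × (27.7 − 2.5) = 13411.7 + 3855.6 = 17267.3 kip·in = 17267.3/12 = 1438.94 kip·ft.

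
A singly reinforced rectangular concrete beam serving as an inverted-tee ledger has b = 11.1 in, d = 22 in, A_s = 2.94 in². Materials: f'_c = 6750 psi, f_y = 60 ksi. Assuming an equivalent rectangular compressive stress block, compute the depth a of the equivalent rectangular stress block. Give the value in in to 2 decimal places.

T = A_s f_y = 2.94 × 60 = 176.4 kips.
a = T/(0.85 f'_c b) = 176.4/(0.85 × 6.75 × 11.1) = 2.77 in.

a ≈ 2.77 in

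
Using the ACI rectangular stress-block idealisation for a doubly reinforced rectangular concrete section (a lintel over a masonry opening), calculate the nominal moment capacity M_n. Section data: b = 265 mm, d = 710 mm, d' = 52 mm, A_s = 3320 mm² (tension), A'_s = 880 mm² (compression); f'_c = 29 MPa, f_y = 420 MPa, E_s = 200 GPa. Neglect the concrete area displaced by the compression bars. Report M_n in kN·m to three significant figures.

Assume both tension and compression steel yield.
Net tension couple steel: A_s − A'_s = 2440 mm².
a = (A_s − A'_s) f_y / (0.85 f'_c b) = 1024800/(0.85 × 29 × 265) = 156.88 mm.
c = a/β₁ = 156.88/0.843 = 186.10 mm; ε'_s = 0.003(c − d')/c = 0.0022 ≥ f_y/E_s = 0.0021, so compression steel does yield.
M_n = (A_s − A'_s) f_y (d − a/2) + A'_s f_y (d − d') = [1024800 × (710 − 78.44) + 369600 × (710 − 52)] × 10⁻⁶ = 647.22 + 243.20 = 890.42 kN·m.

M_n ≈ 890 kN·m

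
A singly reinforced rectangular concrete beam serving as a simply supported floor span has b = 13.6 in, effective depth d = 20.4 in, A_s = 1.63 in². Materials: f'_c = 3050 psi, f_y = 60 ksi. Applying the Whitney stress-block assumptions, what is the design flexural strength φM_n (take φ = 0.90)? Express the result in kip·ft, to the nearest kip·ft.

φM_n ≈ 139 kip·ft

T = A_s f_y = 1.63 × 60 = 97.8 kips.
a = T/(0.85 f'_c b) = 97.8/(0.85 × 3.05 × 13.6) = 2.774 in.
M_n = T(d − a/2) = 97.8 × (20.4 − 1.387) = 1859.5 kip·in = 1859.5/12 = 154.96 kip·ft.
φM_n = 0.90 × 154.96 = 139.46 kip·ft.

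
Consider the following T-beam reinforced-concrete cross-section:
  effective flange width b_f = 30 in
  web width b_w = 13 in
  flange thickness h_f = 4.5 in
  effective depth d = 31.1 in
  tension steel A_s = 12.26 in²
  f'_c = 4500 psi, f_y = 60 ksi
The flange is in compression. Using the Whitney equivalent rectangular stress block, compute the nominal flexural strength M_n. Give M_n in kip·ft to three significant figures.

M_n ≈ 1690 kip·ft

Tension: T = A_s f_y = 12.26 × 60 = 735.6 kips.
Try a within the flange: a = T/(0.85 f'_c b_f) = 735.6/(0.85 × 4.5 × 30) = 6.410 in.
a = 6.410 > h_f = 4.5 in: the block extends into the web. Split into flange-overhang and web parts.
C_f = 0.85 f'_c (b_f − b_w) h_f = 0.85 × 4.5 × (30 − 13) × 4.5 = 292.6 kips.
Remaining web compression depth: a_w = (T − C_f)/(0.85 f'_c b_w) = (735.6 − 292.6)/(0.85 × 4.5 × 13) = 8.909 in.
M_n = C_f(d − h_f/2) + (T − C_f)(d − a_w/2) = 292.6 × (31.1 − 2.25) + 443 × (31.1 − 4.4545) = 8441.5 + 11804.0 = 20245.5 kip·in.
M_n = 20245.5/12 = 1687.13 kip·ft.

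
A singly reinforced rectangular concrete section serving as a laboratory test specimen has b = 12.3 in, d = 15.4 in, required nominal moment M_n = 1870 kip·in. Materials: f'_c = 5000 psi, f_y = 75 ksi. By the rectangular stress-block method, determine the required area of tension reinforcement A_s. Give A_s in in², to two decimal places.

From M_n = 0.85 f'_c a b (d − a/2):
a = d − √(d² − 2M_n/(0.85 f'_c b)) = 15.4 − √(15.4² − 2 × 1870/(0.85 × 5 × 12.3)) = 2.531 in.
A_s = 0.85 f'_c a b / f_y = 0.85 × 5 × 2.531 × 12.3 / 75 = 1.764 in².

A_s ≈ 1.76 in²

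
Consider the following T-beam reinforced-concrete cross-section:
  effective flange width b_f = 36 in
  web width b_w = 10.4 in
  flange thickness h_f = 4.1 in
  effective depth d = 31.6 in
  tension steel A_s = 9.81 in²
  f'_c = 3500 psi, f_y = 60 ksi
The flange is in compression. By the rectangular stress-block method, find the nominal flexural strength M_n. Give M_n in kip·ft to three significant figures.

Tension: T = A_s f_y = 9.81 × 60 = 588.6 kips.
Try a within the flange: a = T/(0.85 f'_c b_f) = 588.6/(0.85 × 3.5 × 36) = 5.496 in.
a = 5.496 > h_f = 4.1 in: the block extends into the web. Split into flange-overhang and web parts.
C_f = 0.85 f'_c (b_f − b_w) h_f = 0.85 × 3.5 × (36 − 10.4) × 4.1 = 312.3 kips.
Remaining web compression depth: a_w = (T − C_f)/(0.85 f'_c b_w) = (588.6 − 312.3)/(0.85 × 3.5 × 10.4) = 8.930 in.
M_n = C_f(d − h_f/2) + (T − C_f)(d − a_w/2) = 312.3 × (31.6 − 2.05) + 276.3 × (31.6 − 4.465) = 9228.5 + 7497.4 = 16725.9 kip·in.
M_n = 16725.9/12 = 1393.83 kip·ft.

M_n ≈ 1390 kip·ft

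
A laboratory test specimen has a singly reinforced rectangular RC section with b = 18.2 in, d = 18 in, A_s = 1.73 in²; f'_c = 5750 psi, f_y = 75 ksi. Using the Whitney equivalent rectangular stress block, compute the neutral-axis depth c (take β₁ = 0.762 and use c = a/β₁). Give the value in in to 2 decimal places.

c ≈ 1.91 in

T = A_s f_y = 1.73 × 75 = 129.75 kips.
a = T/(0.85 f'_c b) = 129.75/(0.85 × 5.75 × 18.2) = 1.4586 in.
With β₁ = 0.762, c = a/β₁ = 1.4586/0.762 = 1.91 in.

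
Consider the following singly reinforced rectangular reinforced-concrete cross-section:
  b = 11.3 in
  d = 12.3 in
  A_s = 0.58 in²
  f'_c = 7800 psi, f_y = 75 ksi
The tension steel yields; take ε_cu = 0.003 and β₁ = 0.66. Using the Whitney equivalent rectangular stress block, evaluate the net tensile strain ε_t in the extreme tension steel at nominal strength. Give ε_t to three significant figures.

ε_t ≈ 0.0389

a = A_s f_y/(0.85 f'_c b) = 0.581 in.
β₁ = 0.66, so c = a/β₁ = 0.581/0.66 = 0.880 in.
From the linear strain diagram with ε_cu = 0.003: ε_t = 0.003 (d − c)/c = 0.003 × (12.3 − 0.880)/0.880 = 0.0389.
Since ε_t ≥ 0.005, the section is tension-controlled.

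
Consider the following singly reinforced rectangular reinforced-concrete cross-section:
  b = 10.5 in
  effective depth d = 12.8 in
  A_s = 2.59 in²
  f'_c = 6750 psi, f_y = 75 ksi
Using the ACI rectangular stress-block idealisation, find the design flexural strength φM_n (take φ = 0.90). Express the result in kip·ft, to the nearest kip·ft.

φM_n ≈ 163 kip·ft

T = A_s f_y = 2.59 × 75 = 194.25 kips.
a = T/(0.85 f'_c b) = 194.25/(0.85 × 6.75 × 10.5) = 3.224 in.
M_n = T(d − a/2) = 194.25 × (12.8 − 1.612) = 2173.3 kip·in = 2173.3/12 = 181.11 kip·ft.
φM_n = 0.90 × 181.11 = 163.00 kip·ft.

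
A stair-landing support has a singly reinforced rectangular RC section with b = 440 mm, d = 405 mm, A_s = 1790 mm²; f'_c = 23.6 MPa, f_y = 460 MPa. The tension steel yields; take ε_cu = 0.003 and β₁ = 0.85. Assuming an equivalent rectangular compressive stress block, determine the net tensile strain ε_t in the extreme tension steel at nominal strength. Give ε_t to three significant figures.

ε_t ≈ 0.00807

a = A_s f_y/(0.85 f'_c b) = 93.29 mm.
β₁ = 0.85, so c = a/β₁ = 93.29/0.85 = 109.75 mm.
From the linear strain diagram with ε_cu = 0.003: ε_t = 0.003 (d − c)/c = 0.003 × (405 − 109.75)/109.75 = 0.00807.
Since ε_t ≥ 0.005, the section is tension-controlled.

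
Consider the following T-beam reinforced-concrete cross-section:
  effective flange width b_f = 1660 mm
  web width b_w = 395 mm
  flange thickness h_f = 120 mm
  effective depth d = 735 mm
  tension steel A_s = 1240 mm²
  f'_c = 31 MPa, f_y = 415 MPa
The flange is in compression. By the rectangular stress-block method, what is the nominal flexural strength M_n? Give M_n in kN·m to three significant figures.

M_n ≈ 375 kN·m

Tension: T = A_s f_y = 1240 × 415 = 514600 N.
Try a within the flange: a = T/(0.85 f'_c b_f) = 514600/(0.85 × 31 × 1660) = 11.76 mm.
Since a = 11.76 ≤ h_f = 120 mm, the stress block lies entirely in the flange; analyse as a rectangular beam of width b_f.
M_n = T(d − a/2) = 514600 × (735 − 5.88) = 375.21 × 10⁶ N·mm.
M_n = 375.21 kN·m.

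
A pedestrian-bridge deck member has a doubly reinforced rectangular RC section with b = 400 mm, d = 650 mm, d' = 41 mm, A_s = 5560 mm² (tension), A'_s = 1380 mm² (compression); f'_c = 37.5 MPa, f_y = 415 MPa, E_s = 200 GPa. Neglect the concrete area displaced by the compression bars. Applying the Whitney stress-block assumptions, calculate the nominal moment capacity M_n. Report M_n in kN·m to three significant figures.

M_n ≈ 1360 kN·m

Assume both tension and compression steel yield.
Net tension couple steel: A_s − A'_s = 4180 mm².
a = (A_s − A'_s) f_y / (0.85 f'_c b) = 1734700/(0.85 × 37.5 × 400) = 136.05 mm.
c = a/β₁ = 136.05/0.782 = 173.98 mm; ε'_s = 0.003(c − d')/c = 0.0023 ≥ f_y/E_s = 0.0021, so compression steel does yield.
M_n = (A_s − A'_s) f_y (d − a/2) + A'_s f_y (d − d') = [1734700 × (650 − 68.025) + 572700 × (650 − 41)] × 10⁻⁶ = 1009.55 + 348.77 = 1358.32 kN·m.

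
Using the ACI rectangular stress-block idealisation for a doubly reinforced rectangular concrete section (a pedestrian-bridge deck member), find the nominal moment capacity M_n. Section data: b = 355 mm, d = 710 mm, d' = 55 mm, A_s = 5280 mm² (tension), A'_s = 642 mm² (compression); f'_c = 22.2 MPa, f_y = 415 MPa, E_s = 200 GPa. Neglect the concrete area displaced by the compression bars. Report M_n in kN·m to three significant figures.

Assume both tension and compression steel yield.
Net tension couple steel: A_s − A'_s = 4638 mm².
a = (A_s − A'_s) f_y / (0.85 f'_c b) = 1924770/(0.85 × 22.2 × 355) = 287.33 mm.
c = a/β₁ = 287.33/0.85 = 338.04 mm; ε'_s = 0.003(c − d')/c = 0.0025 ≥ f_y/E_s = 0.0021, so compression steel does yield.
M_n = (A_s − A'_s) f_y (d − a/2) + A'_s f_y (d − d') = [1924770 × (710 − 143.665) + 266430 × (710 − 55)] × 10⁻⁶ = 1090.06 + 174.51 = 1264.57 kN·m.

M_n ≈ 1260 kN·m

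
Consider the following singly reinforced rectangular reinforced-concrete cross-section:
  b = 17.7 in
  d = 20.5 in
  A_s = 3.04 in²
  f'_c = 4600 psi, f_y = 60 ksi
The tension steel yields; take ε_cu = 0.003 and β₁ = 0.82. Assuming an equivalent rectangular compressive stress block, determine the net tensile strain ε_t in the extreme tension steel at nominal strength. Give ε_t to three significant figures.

ε_t ≈ 0.0161

a = A_s f_y/(0.85 f'_c b) = 2.636 in.
β₁ = 0.82, so c = a/β₁ = 2.636/0.82 = 3.215 in.
From the linear strain diagram with ε_cu = 0.003: ε_t = 0.003 (d − c)/c = 0.003 × (20.5 − 3.215)/3.215 = 0.0161.
Since ε_t ≥ 0.005, the section is tension-controlled.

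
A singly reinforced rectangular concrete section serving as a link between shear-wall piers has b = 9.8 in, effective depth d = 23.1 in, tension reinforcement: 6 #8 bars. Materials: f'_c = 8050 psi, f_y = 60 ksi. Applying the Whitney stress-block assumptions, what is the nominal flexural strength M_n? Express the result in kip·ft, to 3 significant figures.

M_n ≈ 497 kip·ft

A_s = 6 × 0.79 = 4.74 in².
T = A_s f_y = 4.74 × 60 = 284.4 kips.
a = T/(0.85 f'_c b) = 284.4/(0.85 × 8.05 × 9.8) = 4.241 in.
M_n = T(d − a/2) = 284.4 × (23.1 − 2.1205) = 5966.6 kip·in = 5966.6/12 = 497.22 kip·ft.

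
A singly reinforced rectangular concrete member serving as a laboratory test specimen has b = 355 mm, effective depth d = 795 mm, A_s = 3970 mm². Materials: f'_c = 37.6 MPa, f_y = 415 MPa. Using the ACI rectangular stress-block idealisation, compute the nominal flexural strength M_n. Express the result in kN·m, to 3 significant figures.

M_n ≈ 1190 kN·m

T = A_s f_y = 3970 × 415 = 1647550 N = 1647.55 kN.
From C = T: a = T/(0.85 f'_c b) = 1647550/(0.85 × 37.6 × 355) = 145.21 mm.
M_n = T(d − a/2) = 1647.55 kN × (795 − 72.605) mm = 1190.18 kN·m.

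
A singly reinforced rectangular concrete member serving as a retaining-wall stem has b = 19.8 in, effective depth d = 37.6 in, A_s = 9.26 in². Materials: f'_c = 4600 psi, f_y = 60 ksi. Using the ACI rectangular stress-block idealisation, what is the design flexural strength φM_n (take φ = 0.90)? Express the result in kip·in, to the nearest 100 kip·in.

T = A_s f_y = 9.26 × 60 = 555.6 kips.
a = T/(0.85 f'_c b) = 555.6/(0.85 × 4.6 × 19.8) = 7.177 in.
M_n = T(d − a/2) = 555.6 × (37.6 − 3.5885) = 18896.8 kip·in.
φM_n = 0.90 × 18896.8 = 17007.1 kip·in.

φM_n ≈ 17000 kip·in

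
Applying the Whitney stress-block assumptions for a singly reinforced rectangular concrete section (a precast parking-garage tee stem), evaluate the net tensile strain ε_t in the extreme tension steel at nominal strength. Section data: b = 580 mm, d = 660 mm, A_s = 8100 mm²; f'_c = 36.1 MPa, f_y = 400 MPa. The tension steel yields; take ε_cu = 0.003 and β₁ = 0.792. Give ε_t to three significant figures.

ε_t ≈ 0.00561

a = A_s f_y/(0.85 f'_c b) = 182.05 mm.
β₁ = 0.792, so c = a/β₁ = 182.05/0.792 = 229.86 mm.
From the linear strain diagram with ε_cu = 0.003: ε_t = 0.003 (d − c)/c = 0.003 × (660 − 229.86)/229.86 = 0.00561.
Since ε_t ≥ 0.005, the section is tension-controlled.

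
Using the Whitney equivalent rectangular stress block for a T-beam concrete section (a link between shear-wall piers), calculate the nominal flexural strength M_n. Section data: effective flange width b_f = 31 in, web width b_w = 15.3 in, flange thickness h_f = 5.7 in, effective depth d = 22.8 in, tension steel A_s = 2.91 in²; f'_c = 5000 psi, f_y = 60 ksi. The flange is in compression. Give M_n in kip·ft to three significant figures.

Tension: T = A_s f_y = 2.91 × 60 = 174.6 kips.
Try a within the flange: a = T/(0.85 f'_c b_f) = 174.6/(0.85 × 5 × 31) = 1.325 in.
Since a = 1.325 ≤ h_f = 5.7 in, the stress block lies entirely in the flange; analyse as a rectangular beam of width b_f.
M_n = T(d − a/2) = 174.6 × (22.8 − 0.6625) = 3865.2 kip·in.
M_n = 3865.2/12 = 322.10 kip·ft.

M_n ≈ 322 kip·ft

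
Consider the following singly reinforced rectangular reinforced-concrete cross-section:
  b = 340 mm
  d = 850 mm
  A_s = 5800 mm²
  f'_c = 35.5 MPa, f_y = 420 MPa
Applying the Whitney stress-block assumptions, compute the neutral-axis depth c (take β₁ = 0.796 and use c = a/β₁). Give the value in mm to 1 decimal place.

c ≈ 298.3 mm

T = A_s f_y = 5800 × 420 = 2436000 N = 2436 kN.
Setting C = 0.85 f'_c a b equal to T: a = 2436000/(0.85 × 35.5 × 340) = 237.438 mm.
With β₁ = 0.796, c = a/β₁ = 237.438/0.796 = 298.3 mm.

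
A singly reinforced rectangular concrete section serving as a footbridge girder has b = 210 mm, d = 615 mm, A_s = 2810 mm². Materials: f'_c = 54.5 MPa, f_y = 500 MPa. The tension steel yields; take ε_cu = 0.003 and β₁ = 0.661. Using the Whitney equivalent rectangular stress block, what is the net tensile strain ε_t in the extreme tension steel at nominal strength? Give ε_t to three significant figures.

ε_t ≈ 0.00544

a = A_s f_y/(0.85 f'_c b) = 144.42 mm.
β₁ = 0.661, so c = a/β₁ = 144.42/0.661 = 218.49 mm.
From the linear strain diagram with ε_cu = 0.003: ε_t = 0.003 (d − c)/c = 0.003 × (615 − 218.49)/218.49 = 0.00544.
Since ε_t ≥ 0.005, the section is tension-controlled.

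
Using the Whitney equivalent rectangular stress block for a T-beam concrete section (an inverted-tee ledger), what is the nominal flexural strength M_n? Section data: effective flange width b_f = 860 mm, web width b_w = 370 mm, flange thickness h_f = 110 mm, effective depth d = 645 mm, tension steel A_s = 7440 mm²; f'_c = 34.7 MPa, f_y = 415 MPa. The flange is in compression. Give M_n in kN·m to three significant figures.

Tension: T = A_s f_y = 7440 × 415 = 3087600 N.
Try a within the flange: a = T/(0.85 f'_c b_f) = 3087600/(0.85 × 34.7 × 860) = 121.72 mm.
a = 121.72 > h_f = 110 mm: the block extends into the web. Split into flange-overhang and web parts.
C_f = 0.85 f'_c (b_f − b_w) h_f = 0.85 × 34.7 × (860 − 370) × 110 = 1589781 N.
Remaining web compression depth: a_w = (T − C_f)/(0.85 f'_c b_w) = (3087600 − 1589781)/(0.85 × 34.7 × 370) = 137.25 mm.
M_n = C_f(d − h_f/2) + (T − C_f)(d − a_w/2) = 1589781 × (645 − 55) + 1497819 × (645 − 68.625) = 937.97 + 863.31 = 1801.28 × 10⁶ N·mm.
M_n = 1801.28 kN·m.

M_n ≈ 1800 kN·m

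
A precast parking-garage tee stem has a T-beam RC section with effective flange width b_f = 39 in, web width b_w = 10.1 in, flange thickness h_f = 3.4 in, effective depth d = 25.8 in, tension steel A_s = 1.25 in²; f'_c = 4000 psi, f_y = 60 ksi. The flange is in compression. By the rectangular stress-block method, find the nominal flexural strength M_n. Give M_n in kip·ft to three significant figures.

Tension: T = A_s f_y = 1.25 × 60 = 75 kips.
Try a within the flange: a = T/(0.85 f'_c b_f) = 75/(0.85 × 4 × 39) = 0.566 in.
Since a = 0.566 ≤ h_f = 3.4 in, the stress block lies entirely in the flange; analyse as a rectangular beam of width b_f.
M_n = T(d − a/2) = 75 × (25.8 − 0.283) = 1913.8 kip·in.
M_n = 1913.8/12 = 159.48 kip·ft.

M_n ≈ 159 kip·ft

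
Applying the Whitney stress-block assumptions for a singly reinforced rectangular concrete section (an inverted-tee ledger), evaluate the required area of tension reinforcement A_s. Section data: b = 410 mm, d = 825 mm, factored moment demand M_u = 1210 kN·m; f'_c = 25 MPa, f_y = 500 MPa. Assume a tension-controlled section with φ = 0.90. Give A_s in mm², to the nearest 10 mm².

M_n = M_u/φ = 1210/0.90 = 1344.44 kN·m.
With M_n = 0.85 f'_c a b (d − a/2), solve the quadratic for a:
a = d − √(d² − 2M_n/(0.85 f'_c b)) = 825 − √(825² − 2 × 1344.44×10⁶/(0.85 × 25 × 410)) = 215.08 mm.
A_s = 0.85 f'_c a b / f_y = 0.85 × 25 × 215.08 × 410 / 500 = 3747.8 mm².

A_s ≈ 3750 mm²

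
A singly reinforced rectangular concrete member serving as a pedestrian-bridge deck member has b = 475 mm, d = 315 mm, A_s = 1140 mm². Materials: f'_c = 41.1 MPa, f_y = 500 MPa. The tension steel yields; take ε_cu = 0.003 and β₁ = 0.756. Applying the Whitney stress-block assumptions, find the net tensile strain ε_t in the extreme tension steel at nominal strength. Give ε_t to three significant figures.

ε_t ≈ 0.0178

a = A_s f_y/(0.85 f'_c b) = 34.35 mm.
β₁ = 0.756, so c = a/β₁ = 34.35/0.756 = 45.44 mm.
From the linear strain diagram with ε_cu = 0.003: ε_t = 0.003 (d − c)/c = 0.003 × (315 − 45.44)/45.44 = 0.0178.
Since ε_t ≥ 0.005, the section is tension-controlled.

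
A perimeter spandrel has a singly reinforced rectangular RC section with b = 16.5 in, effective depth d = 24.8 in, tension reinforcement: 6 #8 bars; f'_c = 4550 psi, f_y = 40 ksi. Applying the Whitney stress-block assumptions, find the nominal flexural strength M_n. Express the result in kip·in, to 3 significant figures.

A_s = 6 × 0.79 = 4.74 in².
T = A_s f_y = 4.74 × 40 = 189.6 kips.
a = T/(0.85 f'_c b) = 189.6/(0.85 × 4.55 × 16.5) = 2.971 in.
M_n = T(d − a/2) = 189.6 × (24.8 − 1.4855) = 4420.4 kip·in.

M_n ≈ 4420 kip·in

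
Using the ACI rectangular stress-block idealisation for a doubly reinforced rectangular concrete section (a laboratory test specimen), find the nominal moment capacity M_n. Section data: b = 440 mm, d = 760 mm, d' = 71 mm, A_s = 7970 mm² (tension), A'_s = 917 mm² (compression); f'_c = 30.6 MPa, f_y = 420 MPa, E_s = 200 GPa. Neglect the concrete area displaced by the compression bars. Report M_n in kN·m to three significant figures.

M_n ≈ 2130 kN·m

Assume both tension and compression steel yield.
Net tension couple steel: A_s − A'_s = 7053 mm².
a = (A_s − A'_s) f_y / (0.85 f'_c b) = 2962260/(0.85 × 30.6 × 440) = 258.84 mm.
c = a/β₁ = 258.84/0.831 = 311.48 mm; ε'_s = 0.003(c − d')/c = 0.0023 ≥ f_y/E_s = 0.0021, so compression steel does yield.
M_n = (A_s − A'_s) f_y (d − a/2) + A'_s f_y (d − d') = [2962260 × (760 − 129.42) + 385140 × (760 − 71)] × 10⁻⁶ = 1867.94 + 265.36 = 2133.30 kN·m.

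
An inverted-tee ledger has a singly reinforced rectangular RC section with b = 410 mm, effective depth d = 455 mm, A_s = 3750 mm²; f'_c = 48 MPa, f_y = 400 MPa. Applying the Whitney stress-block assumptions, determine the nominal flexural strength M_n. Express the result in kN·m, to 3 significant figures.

T = A_s f_y = 3750 × 400 = 1500000 N = 1500 kN.
From C = T: a = T/(0.85 f'_c b) = 1500000/(0.85 × 48 × 410) = 89.67 mm.
M_n = T(d − a/2) = 1500 kN × (455 − 44.835) mm = 615.25 kN·m.

M_n ≈ 615 kN·m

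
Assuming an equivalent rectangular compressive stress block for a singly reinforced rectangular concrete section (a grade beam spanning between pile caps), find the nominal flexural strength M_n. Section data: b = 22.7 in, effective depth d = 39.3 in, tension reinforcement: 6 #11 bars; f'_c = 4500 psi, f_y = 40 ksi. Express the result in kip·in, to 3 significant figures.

A_s = 6 × 1.56 = 9.36 in².
T = A_s f_y = 9.36 × 40 = 374.4 kips.
a = T/(0.85 f'_c b) = 374.4/(0.85 × 4.5 × 22.7) = 4.312 in.
M_n = T(d − a/2) = 374.4 × (39.3 − 2.156) = 13906.7 kip·in.

M_n ≈ 13900 kip·in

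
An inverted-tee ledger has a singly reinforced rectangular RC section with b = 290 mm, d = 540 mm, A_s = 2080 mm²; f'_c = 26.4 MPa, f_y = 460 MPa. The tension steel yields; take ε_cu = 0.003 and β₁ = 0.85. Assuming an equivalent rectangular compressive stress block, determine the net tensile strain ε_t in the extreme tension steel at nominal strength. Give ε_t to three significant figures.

a = A_s f_y/(0.85 f'_c b) = 147.03 mm.
β₁ = 0.85, so c = a/β₁ = 147.03/0.85 = 172.98 mm.
From the linear strain diagram with ε_cu = 0.003: ε_t = 0.003 (d − c)/c = 0.003 × (540 − 172.98)/172.98 = 0.00637.
Since ε_t ≥ 0.005, the section is tension-controlled.

ε_t ≈ 0.00637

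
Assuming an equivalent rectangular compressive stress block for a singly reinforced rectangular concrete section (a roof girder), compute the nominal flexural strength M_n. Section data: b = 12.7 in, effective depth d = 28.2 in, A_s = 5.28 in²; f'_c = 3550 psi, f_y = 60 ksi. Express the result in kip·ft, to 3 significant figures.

M_n ≈ 635 kip·ft

T = A_s f_y = 5.28 × 60 = 316.8 kips.
a = T/(0.85 f'_c b) = 316.8/(0.85 × 3.55 × 12.7) = 8.267 in.
M_n = T(d − a/2) = 316.8 × (28.2 − 4.1335) = 7624.3 kip·in = 7624.3/12 = 635.36 kip·ft.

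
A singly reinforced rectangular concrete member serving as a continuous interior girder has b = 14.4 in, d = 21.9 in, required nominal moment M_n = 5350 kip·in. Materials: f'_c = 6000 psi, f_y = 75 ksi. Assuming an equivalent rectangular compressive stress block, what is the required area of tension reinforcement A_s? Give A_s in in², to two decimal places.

A_s ≈ 3.55 in²

From M_n = 0.85 f'_c a b (d − a/2):
a = d − √(d² − 2M_n/(0.85 f'_c b)) = 21.9 − √(21.9² − 2 × 5350/(0.85 × 6 × 14.4)) = 3.627 in.
A_s = 0.85 f'_c a b / f_y = 0.85 × 6 × 3.627 × 14.4 / 75 = 3.552 in².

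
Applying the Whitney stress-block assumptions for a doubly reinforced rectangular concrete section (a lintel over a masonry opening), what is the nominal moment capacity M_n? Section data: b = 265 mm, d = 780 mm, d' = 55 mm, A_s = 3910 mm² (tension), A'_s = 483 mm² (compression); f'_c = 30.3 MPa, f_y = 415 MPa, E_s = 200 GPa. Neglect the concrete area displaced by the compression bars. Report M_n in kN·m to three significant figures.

M_n ≈ 1110 kN·m

Assume both tension and compression steel yield.
Net tension couple steel: A_s − A'_s = 3427 mm².
a = (A_s − A'_s) f_y / (0.85 f'_c b) = 1422205/(0.85 × 30.3 × 265) = 208.38 mm.
c = a/β₁ = 208.38/0.834 = 249.86 mm; ε'_s = 0.003(c − d')/c = 0.0023 ≥ f_y/E_s = 0.0021, so compression steel does yield.
M_n = (A_s − A'_s) f_y (d − a/2) + A'_s f_y (d − d') = [1422205 × (780 − 104.19) + 200445 × (780 − 55)] × 10⁻⁶ = 961.14 + 145.32 = 1106.46 kN·m.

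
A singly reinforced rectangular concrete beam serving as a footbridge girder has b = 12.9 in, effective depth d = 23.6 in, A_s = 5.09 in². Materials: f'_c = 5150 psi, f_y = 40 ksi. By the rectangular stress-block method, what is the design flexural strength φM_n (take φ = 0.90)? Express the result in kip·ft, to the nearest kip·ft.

T = A_s f_y = 5.09 × 40 = 203.6 kips.
a = T/(0.85 f'_c b) = 203.6/(0.85 × 5.15 × 12.9) = 3.605 in.
M_n = T(d − a/2) = 203.6 × (23.6 − 1.8025) = 4438.0 kip·in = 4438.0/12 = 369.83 kip·ft.
φM_n = 0.90 × 369.83 = 332.85 kip·ft.

φM_n ≈ 333 kip·ft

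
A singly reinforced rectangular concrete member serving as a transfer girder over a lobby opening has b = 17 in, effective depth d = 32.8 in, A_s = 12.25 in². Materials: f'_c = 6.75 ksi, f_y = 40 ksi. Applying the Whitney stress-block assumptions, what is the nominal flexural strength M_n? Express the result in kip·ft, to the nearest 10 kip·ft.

T = A_s f_y = 12.25 × 40 = 490 kips.
a = T/(0.85 f'_c b) = 490/(0.85 × 6.75 × 17) = 5.024 in.
M_n = T(d − a/2) = 490 × (32.8 − 2.512) = 14841.1 kip·in = 14841.1/12 = 1236.76 kip·ft.

M_n ≈ 1240 kip·ft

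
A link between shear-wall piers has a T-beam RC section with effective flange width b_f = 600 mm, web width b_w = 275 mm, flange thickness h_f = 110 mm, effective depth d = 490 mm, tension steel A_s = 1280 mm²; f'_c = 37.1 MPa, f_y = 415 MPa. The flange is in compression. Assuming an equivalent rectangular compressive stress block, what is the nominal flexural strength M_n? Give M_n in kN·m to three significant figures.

M_n ≈ 253 kN·m

Tension: T = A_s f_y = 1280 × 415 = 531200 N.
Try a within the flange: a = T/(0.85 f'_c b_f) = 531200/(0.85 × 37.1 × 600) = 28.07 mm.
Since a = 28.07 ≤ h_f = 110 mm, the stress block lies entirely in the flange; analyse as a rectangular beam of width b_f.
M_n = T(d − a/2) = 531200 × (490 − 14.035) = 252.83 × 10⁶ N·mm.
M_n = 252.83 kN·m.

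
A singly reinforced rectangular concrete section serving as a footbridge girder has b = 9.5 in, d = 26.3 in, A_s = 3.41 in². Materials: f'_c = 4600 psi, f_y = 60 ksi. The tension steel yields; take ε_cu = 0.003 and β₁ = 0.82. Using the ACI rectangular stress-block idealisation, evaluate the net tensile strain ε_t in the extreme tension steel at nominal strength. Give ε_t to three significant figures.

a = A_s f_y/(0.85 f'_c b) = 5.508 in.
β₁ = 0.82, so c = a/β₁ = 5.508/0.82 = 6.717 in.
From the linear strain diagram with ε_cu = 0.003: ε_t = 0.003 (d − c)/c = 0.003 × (26.3 − 6.717)/6.717 = 0.00875.
Since ε_t ≥ 0.005, the section is tension-controlled.

ε_t ≈ 0.00875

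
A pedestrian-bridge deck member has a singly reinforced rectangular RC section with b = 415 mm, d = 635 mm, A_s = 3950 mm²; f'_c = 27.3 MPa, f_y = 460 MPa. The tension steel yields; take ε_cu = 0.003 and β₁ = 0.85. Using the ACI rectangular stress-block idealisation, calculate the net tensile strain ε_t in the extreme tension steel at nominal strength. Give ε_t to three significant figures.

ε_t ≈ 0.00558

a = A_s f_y/(0.85 f'_c b) = 188.68 mm.
β₁ = 0.85, so c = a/β₁ = 188.68/0.85 = 221.98 mm.
From the linear strain diagram with ε_cu = 0.003: ε_t = 0.003 (d − c)/c = 0.003 × (635 − 221.98)/221.98 = 0.00558.
Since ε_t ≥ 0.005, the section is tension-controlled.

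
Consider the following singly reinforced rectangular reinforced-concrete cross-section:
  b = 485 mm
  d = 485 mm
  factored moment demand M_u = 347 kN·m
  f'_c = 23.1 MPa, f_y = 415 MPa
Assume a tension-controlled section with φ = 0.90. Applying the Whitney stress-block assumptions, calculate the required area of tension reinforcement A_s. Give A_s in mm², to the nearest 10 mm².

A_s ≈ 2120 mm²

M_n = M_u/φ = 347/0.90 = 385.556 kN·m.
With M_n = 0.85 f'_c a b (d − a/2), solve the quadratic for a:
a = d − √(d² − 2M_n/(0.85 f'_c b)) = 485 − √(485² − 2 × 385.556×10⁶/(0.85 × 23.1 × 485)) = 92.25 mm.
A_s = 0.85 f'_c a b / f_y = 0.85 × 23.1 × 92.25 × 485 / 415 = 2116.9 mm².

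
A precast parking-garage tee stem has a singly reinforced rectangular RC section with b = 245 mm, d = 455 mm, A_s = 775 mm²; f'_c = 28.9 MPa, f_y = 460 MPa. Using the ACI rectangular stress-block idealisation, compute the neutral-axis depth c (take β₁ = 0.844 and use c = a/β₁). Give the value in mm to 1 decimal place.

T = A_s f_y = 775 × 460 = 356500 N = 356.5 kN.
Setting C = 0.85 f'_c a b equal to T: a = 356500/(0.85 × 28.9 × 245) = 59.235 mm.
With β₁ = 0.844, c = a/β₁ = 59.235/0.844 = 70.2 mm.

c ≈ 70.2 mm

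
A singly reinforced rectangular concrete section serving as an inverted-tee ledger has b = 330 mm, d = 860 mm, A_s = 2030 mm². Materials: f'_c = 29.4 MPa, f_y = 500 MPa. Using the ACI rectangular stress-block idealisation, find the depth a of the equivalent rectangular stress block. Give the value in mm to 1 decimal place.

a ≈ 123.1 mm

T = A_s f_y = 2030 × 500 = 1015000 N = 1015 kN.
Setting C = 0.85 f'_c a b equal to T: a = 1015000/(0.85 × 29.4 × 330) = 123.1 mm.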